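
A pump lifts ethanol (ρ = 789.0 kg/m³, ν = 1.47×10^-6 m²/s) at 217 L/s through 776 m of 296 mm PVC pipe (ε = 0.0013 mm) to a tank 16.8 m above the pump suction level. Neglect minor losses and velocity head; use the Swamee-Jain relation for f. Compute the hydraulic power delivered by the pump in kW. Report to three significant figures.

V = 4Q/(πD²) = 3.153 m/s; Re = 6.35×10^5; ε/D = 4.39×10^-6; f = 0.01263
h_f = f(L/D)V²/2g = 16.78 m
Total head H = z + h_f = 16.8 + 16.78 = 33.58 m
P_hyd = ρgQH = 789.0·9.81·0.217·33.58 = 56.41 kW

P_hyd ≈ 56.4 kW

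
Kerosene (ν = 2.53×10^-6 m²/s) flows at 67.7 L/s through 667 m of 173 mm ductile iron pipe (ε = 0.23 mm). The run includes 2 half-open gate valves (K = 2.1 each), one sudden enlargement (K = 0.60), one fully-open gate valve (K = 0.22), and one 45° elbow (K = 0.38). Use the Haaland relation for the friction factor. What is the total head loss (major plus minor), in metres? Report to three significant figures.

H_L ≈ 38.4 m

V = 4Q/(πD²) = 2.880 m/s; V²/2g = 0.4228 m
Re = 1.97×10^5, ε/D = 0.00133 → f = 0.02216 (Haaland)
Major: h_f = f(L/D)·V²/2g = 0.02216·3855·0.4228 = 36.11 m
Minor: ΣK = 5.40; h_m = ΣK·V²/2g = 2.283 m
Total H_L = 36.11 + 2.283 = 38.40 m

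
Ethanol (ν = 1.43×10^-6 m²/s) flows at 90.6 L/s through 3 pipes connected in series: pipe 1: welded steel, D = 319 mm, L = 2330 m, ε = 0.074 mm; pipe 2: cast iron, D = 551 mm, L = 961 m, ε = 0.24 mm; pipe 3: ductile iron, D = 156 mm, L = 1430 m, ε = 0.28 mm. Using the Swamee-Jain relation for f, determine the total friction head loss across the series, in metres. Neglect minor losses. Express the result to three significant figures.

H ≈ 252 m

Pipe 1: V = 1.134 m/s, Re = 2.53×10^5, ε/D = 2.32×10^-4, f = 0.01687, h_1 = f(L/D)V²/2g = 8.071 m
Pipe 2: V = 0.3800 m/s, Re = 1.46×10^5, ε/D = 4.36×10^-4, f = 0.01920, h_2 = f(L/D)V²/2g = 0.2464 m
Pipe 3: V = 4.740 m/s, Re = 5.17×10^5, ε/D = 0.00179, f = 0.02326, h_3 = f(L/D)V²/2g = 244.1 m
Series → Q common, losses add: H = Σh = 252.5 m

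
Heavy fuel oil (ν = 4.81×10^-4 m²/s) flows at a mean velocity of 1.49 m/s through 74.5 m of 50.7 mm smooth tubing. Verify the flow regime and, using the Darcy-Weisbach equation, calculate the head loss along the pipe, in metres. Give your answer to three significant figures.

Re = VD/ν = 1.49·0.05070/4.81×10^-4 = 157 → laminar (Re < 2300)
f = 64/Re = 0.4075
h_f = f(L/D)V²/(2g) = 0.4075·(74.5/0.05070)·1.49²/(2·9.81) = 67.76 m

h_f ≈ 67.8 m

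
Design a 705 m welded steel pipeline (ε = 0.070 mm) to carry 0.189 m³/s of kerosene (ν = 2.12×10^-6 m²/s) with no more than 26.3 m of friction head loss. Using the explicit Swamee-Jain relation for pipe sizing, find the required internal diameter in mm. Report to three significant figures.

Swamee-Jain (Type III): D = 0.66·[ε^1.25·(LQ²/(gh_f))^4.75 + ν·Q^9.4·(L/(gh_f))^5.2]^0.04
LQ²/(gh_f) = 0.09761; L/(gh_f) = 2.733
Term 1 = ε^1.25·(…)^4.75 = 1.01×10^-10; Term 2 = ν·Q^9.4·(…)^5.2 = 6.24×10^-11
D = 0.66·(1.01×10^-10 + 6.24×10^-11)^0.04 = 0.2680 m = 268 mm
Check: V = 3.35 m/s, Re = 4.24×10^5, f = 0.01627, h_f = 24.5 m ≈ 26.3 m ✓

D ≈ 268 mm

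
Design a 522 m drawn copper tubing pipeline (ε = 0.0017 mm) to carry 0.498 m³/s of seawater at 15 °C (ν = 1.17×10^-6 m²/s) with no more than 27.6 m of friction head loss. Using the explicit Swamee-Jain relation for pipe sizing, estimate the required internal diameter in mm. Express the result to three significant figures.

D ≈ 338 mm

Swamee-Jain (Type III): D = 0.66·[ε^1.25·(LQ²/(gh_f))^4.75 + ν·Q^9.4·(L/(gh_f))^5.2]^0.04
LQ²/(gh_f) = 0.4781; L/(gh_f) = 1.928
Term 1 = ε^1.25·(…)^4.75 = 1.84×10^-9; Term 2 = ν·Q^9.4·(…)^5.2 = 5.07×10^-8
D = 0.66·(1.84×10^-9 + 5.07×10^-8)^0.04 = 0.3376 m = 338 mm
Check: V = 5.56 m/s, Re = 1.61×10^6, f = 0.01090, h_f = 26.6 m ≈ 27.6 m ✓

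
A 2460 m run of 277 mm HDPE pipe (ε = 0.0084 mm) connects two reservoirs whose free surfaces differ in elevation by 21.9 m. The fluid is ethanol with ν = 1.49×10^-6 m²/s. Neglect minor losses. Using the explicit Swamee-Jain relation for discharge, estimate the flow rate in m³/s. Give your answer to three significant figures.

Q ≈ 0.110 m³/s

Swamee-Jain (Type II): Q = -0.965·√(gD⁵h_f/L)·ln[ε/(3.7D) + √(3.17ν²L/(gD³h_f))]
√(gD⁵h_f/L) = √(9.81·0.277⁵·21.9/2460) = 0.01193
ε/(3.7D) = 8.20×10^-6; √(3.17ν²L/(gD³h_f)) = 6.16×10^-5
Q = -0.965·0.01193·ln(6.977×10^-5) = 0.1102 m³/s
Check: V = 1.83 m/s, Re = 3.40×10^5, f = 0.01442, h_f = 21.8 m ≈ 21.9 m ✓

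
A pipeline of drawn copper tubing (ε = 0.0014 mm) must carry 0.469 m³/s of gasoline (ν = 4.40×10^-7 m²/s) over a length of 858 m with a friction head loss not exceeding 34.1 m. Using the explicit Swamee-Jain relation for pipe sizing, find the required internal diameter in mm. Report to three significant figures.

Swamee-Jain (Type III): D = 0.66·[ε^1.25·(LQ²/(gh_f))^4.75 + ν·Q^9.4·(L/(gh_f))^5.2]^0.04
LQ²/(gh_f) = 0.5642; L/(gh_f) = 2.565
Term 1 = ε^1.25·(…)^4.75 = 3.18×10^-9; Term 2 = ν·Q^9.4·(…)^5.2 = 4.78×10^-8
D = 0.66·(3.18×10^-9 + 4.78×10^-8)^0.04 = 0.3372 m = 337 mm
Check: V = 5.25 m/s, Re = 4.03×10^6, f = 0.009550, h_f = 34.2 m ≈ 34.1 m ✓

D ≈ 337 mm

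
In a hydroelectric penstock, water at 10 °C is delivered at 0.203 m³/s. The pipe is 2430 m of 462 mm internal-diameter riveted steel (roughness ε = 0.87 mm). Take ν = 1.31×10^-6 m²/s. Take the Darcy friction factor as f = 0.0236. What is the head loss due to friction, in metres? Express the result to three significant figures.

h_f ≈ 9.28 m

V = 4Q/(πD²) = 4·0.203/(π·0.462²) = 1.211 m/s
h_f = f(L/D)V²/(2g) = 0.02360·(2430/0.462)·1.211²/(2·9.81) = 9.277 m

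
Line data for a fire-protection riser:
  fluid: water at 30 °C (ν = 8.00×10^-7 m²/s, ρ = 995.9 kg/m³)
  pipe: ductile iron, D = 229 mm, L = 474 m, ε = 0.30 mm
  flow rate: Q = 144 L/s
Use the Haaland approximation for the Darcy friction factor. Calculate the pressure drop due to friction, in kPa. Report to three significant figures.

Δp ≈ 268 kPa

V = 4Q/(πD²) = 4·0.144/(π·0.229²) = 3.496 m/s
Re = VD/ν = 3.496·0.229/8.00×10^-7 = 1.00×10^6 → turbulent
ε/D = 0.30/229 = 0.00131
Haaland: f = 0.02125
h_f = f(L/D)V²/(2g) = 0.02125·(474/0.229)·3.496²/(2·9.81) = 27.41 m
Δp = ρg·h_f = 995.9·9.81·27.41 = 267.8 kPa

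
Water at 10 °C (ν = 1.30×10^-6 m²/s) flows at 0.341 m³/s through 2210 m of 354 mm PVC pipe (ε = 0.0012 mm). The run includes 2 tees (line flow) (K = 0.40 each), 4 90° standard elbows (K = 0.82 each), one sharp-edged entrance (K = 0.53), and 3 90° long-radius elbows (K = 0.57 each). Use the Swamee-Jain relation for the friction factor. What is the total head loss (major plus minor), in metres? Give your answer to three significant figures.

V = 4Q/(πD²) = 3.465 m/s; V²/2g = 0.6118 m
Re = 9.43×10^5, ε/D = 3.39×10^-6 → f = 0.01180 (Swamee-Jain)
Major: h_f = f(L/D)·V²/2g = 0.01180·6243·0.6118 = 45.08 m
Minor: ΣK = 6.32; h_m = ΣK·V²/2g = 3.867 m
Total H_L = 45.08 + 3.867 = 48.95 m

H_L ≈ 49.0 m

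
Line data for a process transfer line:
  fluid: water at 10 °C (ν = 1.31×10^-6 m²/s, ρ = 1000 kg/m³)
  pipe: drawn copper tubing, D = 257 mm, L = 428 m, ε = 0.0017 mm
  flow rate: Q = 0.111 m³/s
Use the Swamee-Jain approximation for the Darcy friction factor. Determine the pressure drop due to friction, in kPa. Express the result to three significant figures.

Δp ≈ 51.9 kPa

V = 4Q/(πD²) = 4·0.111/(π·0.257²) = 2.140 m/s
Re = VD/ν = 2.140·0.257/1.31×10^-6 = 4.20×10^5 → turbulent
ε/D = 0.0017/257 = 6.61×10^-6
Swamee-Jain: f = 0.01361
h_f = f(L/D)V²/(2g) = 0.01361·(428/0.257)·2.140²/(2·9.81) = 5.288 m
Δp = ρg·h_f = 1000·9.81·5.288 = 51.87 kPa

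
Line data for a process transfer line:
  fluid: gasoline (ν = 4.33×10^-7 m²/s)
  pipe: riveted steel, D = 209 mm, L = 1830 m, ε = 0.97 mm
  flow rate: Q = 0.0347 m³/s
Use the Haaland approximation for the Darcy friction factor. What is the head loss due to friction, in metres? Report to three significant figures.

h_f ≈ 13.7 m

V = 4Q/(πD²) = 4·0.0347/(π·0.209²) = 1.011 m/s
Re = VD/ν = 1.011·0.209/4.33×10^-7 = 4.88×10^5 → turbulent
ε/D = 0.97/209 = 0.00464
Haaland: f = 0.02994
h_f = f(L/D)V²/(2g) = 0.02994·(1830/0.209)·1.011²/(2·9.81) = 13.67 m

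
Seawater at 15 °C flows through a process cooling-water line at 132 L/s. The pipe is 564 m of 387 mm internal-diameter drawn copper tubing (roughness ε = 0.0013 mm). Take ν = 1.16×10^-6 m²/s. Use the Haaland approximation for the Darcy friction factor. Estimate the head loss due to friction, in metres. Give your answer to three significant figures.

h_f ≈ 1.29 m

V = 4Q/(πD²) = 4·0.132/(π·0.387²) = 1.122 m/s
Re = VD/ν = 1.122·0.387/1.16×10^-6 = 3.74×10^5 → turbulent
ε/D = 0.0013/387 = 3.36×10^-6
Haaland: f = 0.01380
h_f = f(L/D)V²/(2g) = 0.01380·(564/0.387)·1.122²/(2·9.81) = 1.290 m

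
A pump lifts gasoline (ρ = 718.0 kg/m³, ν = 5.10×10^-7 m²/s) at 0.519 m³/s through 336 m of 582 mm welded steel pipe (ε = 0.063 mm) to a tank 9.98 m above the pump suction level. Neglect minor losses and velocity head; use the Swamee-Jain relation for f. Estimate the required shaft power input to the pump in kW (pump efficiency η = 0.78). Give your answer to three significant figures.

P_shaft ≈ 53.6 kW

V = 4Q/(πD²) = 1.951 m/s; Re = 2.23×10^6; ε/D = 1.08×10^-4; f = 0.01295
h_f = f(L/D)V²/2g = 1.450 m
Total head H = z + h_f = 9.98 + 1.450 = 11.43 m
P_hyd = ρgQH = 718.0·9.81·0.519·11.43 = 41.78 kW
P_shaft = P_hyd/η = 41.78/0.78 = 53.57 kW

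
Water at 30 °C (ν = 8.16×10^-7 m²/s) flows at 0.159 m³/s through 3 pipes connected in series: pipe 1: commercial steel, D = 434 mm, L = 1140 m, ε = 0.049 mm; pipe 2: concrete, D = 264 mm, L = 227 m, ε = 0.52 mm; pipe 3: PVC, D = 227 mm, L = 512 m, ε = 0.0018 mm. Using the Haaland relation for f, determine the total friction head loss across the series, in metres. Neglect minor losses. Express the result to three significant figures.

Pipe 1: V = 1.075 m/s, Re = 5.72×10^5, ε/D = 1.13×10^-4, f = 0.01420, h_1 = f(L/D)V²/2g = 2.197 m
Pipe 2: V = 2.905 m/s, Re = 9.40×10^5, ε/D = 0.00197, f = 0.02355, h_2 = f(L/D)V²/2g = 8.707 m
Pipe 3: V = 3.929 m/s, Re = 1.09×10^6, ε/D = 7.93×10^-6, f = 0.01156, h_3 = f(L/D)V²/2g = 20.52 m
Series → Q common, losses add: H = Σh = 31.42 m

H ≈ 31.4 m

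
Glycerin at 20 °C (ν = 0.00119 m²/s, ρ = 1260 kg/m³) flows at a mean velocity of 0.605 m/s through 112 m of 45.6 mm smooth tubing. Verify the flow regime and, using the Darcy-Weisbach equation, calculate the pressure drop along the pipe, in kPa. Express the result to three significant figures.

Re = VD/ν = 0.605·0.04560/0.00119 = 23.2 → laminar (Re < 2300)
f = 64/Re = 2.761
h_f = f(L/D)V²/(2g) = 2.761·(112/0.04560)·0.605²/(2·9.81) = 126.5 m
Δp = ρg·h_f = 1260·9.81·126.5 = 1564 kPa

Δp ≈ 1560 kPa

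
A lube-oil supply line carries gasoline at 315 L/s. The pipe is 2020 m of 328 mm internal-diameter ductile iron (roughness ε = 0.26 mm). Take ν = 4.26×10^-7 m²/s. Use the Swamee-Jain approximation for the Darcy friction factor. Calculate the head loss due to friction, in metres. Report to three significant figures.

h_f ≈ 81.8 m

V = 4Q/(πD²) = 4·0.315/(π·0.328²) = 3.728 m/s
Re = VD/ν = 3.728·0.328/4.26×10^-7 = 2.87×10^6 → turbulent
ε/D = 0.26/328 = 7.93×10^-4
Swamee-Jain: f = 0.01875
h_f = f(L/D)V²/(2g) = 0.01875·(2020/0.328)·3.728²/(2·9.81) = 81.79 m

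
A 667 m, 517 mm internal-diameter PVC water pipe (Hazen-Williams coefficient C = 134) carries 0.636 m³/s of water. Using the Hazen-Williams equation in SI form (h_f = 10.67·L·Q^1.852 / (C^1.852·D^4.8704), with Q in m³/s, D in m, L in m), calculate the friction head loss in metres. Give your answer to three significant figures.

h_f ≈ 8.80 m

h_f = 10.67·667·0.636^1.852 / (134^1.852·0.517^4.8704) = 8.797 m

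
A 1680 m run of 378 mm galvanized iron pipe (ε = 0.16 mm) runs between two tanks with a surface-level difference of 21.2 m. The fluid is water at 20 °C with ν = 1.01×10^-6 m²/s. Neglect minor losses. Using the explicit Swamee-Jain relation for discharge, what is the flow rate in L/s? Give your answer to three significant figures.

Swamee-Jain (Type II): Q = -0.965·√(gD⁵h_f/L)·ln[ε/(3.7D) + √(3.17ν²L/(gD³h_f))]
√(gD⁵h_f/L) = √(9.81·0.378⁵·21.2/1680) = 0.03091
ε/(3.7D) = 1.14×10^-4; √(3.17ν²L/(gD³h_f)) = 2.20×10^-5
Q = -0.965·0.03091·ln(1.364×10^-4) = 0.2655 m³/s
Check: V = 2.37 m/s, Re = 8.85×10^5, f = 0.01683, h_f = 21.3 m ≈ 21.2 m ✓

Q ≈ 265 L/s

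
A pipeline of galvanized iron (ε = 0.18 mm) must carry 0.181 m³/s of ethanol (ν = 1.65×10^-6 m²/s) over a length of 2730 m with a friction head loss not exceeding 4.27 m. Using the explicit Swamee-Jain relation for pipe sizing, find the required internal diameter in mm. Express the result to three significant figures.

D ≈ 505 mm

Swamee-Jain (Type III): D = 0.66·[ε^1.25·(LQ²/(gh_f))^4.75 + ν·Q^9.4·(L/(gh_f))^5.2]^0.04
LQ²/(gh_f) = 2.135; L/(gh_f) = 65.17
Term 1 = ε^1.25·(…)^4.75 = 7.65×10^-4; Term 2 = ν·Q^9.4·(…)^5.2 = 4.71×10^-4
D = 0.66·(7.65×10^-4 + 4.71×10^-4)^0.04 = 0.5049 m = 505 mm
Check: V = 0.904 m/s, Re = 2.77×10^5, f = 0.01757, h_f = 3.96 m ≈ 4.27 m ✓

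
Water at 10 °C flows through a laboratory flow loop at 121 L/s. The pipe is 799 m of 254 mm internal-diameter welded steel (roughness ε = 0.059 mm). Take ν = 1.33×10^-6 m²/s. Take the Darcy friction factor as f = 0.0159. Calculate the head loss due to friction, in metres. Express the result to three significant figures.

V = 4Q/(πD²) = 4·0.121/(π·0.254²) = 2.388 m/s
h_f = f(L/D)V²/(2g) = 0.01590·(799/0.254)·2.388²/(2·9.81) = 14.54 m

h_f ≈ 14.5 m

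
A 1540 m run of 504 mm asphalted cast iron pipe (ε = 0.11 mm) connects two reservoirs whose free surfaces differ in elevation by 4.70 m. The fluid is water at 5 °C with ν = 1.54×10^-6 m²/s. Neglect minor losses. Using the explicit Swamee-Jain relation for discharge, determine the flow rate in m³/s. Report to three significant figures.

Q ≈ 0.276 m³/s

Swamee-Jain (Type II): Q = -0.965·√(gD⁵h_f/L)·ln[ε/(3.7D) + √(3.17ν²L/(gD³h_f))]
√(gD⁵h_f/L) = √(9.81·0.504⁵·4.70/1540) = 0.03120
ε/(3.7D) = 5.90×10^-5; √(3.17ν²L/(gD³h_f)) = 4.43×10^-5
Q = -0.965·0.03120·ln(1.033×10^-4) = 0.2764 m³/s
Check: V = 1.39 m/s, Re = 4.53×10^5, f = 0.01581, h_f = 4.72 m ≈ 4.70 m ✓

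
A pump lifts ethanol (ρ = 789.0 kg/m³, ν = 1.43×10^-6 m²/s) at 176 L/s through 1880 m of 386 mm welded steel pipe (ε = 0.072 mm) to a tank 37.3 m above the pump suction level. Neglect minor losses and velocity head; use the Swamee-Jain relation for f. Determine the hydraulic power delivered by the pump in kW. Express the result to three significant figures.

P_hyd ≈ 62.8 kW

V = 4Q/(πD²) = 1.504 m/s; Re = 4.06×10^5; ε/D = 1.87×10^-4; f = 0.01569
h_f = f(L/D)V²/2g = 8.809 m
Total head H = z + h_f = 37.3 + 8.809 = 46.11 m
P_hyd = ρgQH = 789.0·9.81·0.176·46.11 = 62.81 kW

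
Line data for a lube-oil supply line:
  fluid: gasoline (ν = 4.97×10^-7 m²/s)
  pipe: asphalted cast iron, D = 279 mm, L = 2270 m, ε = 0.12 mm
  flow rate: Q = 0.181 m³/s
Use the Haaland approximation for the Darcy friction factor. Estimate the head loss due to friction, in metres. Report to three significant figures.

V = 4Q/(πD²) = 4·0.181/(π·0.279²) = 2.961 m/s
Re = VD/ν = 2.961·0.279/4.97×10^-7 = 1.66×10^6 → turbulent
ε/D = 0.12/279 = 4.30×10^-4
Haaland: f = 0.01648
h_f = f(L/D)V²/(2g) = 0.01648·(2270/0.279)·2.961²/(2·9.81) = 59.91 m

h_f ≈ 59.9 m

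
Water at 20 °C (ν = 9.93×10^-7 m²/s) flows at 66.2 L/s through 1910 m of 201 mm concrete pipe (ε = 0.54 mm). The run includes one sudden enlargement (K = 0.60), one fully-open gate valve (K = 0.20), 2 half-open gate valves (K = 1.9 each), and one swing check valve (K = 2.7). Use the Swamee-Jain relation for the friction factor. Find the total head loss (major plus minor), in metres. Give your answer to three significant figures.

H_L ≈ 56.1 m

V = 4Q/(πD²) = 2.086 m/s; V²/2g = 0.2218 m
Re = 4.22×10^5, ε/D = 0.00269 → f = 0.02584 (Swamee-Jain)
Major: h_f = f(L/D)·V²/2g = 0.02584·9502·0.2218 = 54.48 m
Minor: ΣK = 7.30; h_m = ΣK·V²/2g = 1.619 m
Total H_L = 54.48 + 1.619 = 56.10 m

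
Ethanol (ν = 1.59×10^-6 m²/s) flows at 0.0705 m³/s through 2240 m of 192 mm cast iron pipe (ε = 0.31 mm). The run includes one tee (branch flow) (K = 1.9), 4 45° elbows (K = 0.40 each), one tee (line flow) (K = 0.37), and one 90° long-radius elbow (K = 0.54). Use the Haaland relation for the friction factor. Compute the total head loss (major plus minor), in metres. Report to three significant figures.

H_L ≈ 81.8 m

V = 4Q/(πD²) = 2.435 m/s; V²/2g = 0.3022 m
Re = 2.94×10^5, ε/D = 0.00161 → f = 0.02281 (Haaland)
Major: h_f = f(L/D)·V²/2g = 0.02281·11667·0.3022 = 80.43 m
Minor: ΣK = 4.41; h_m = ΣK·V²/2g = 1.333 m
Total H_L = 80.43 + 1.333 = 81.76 m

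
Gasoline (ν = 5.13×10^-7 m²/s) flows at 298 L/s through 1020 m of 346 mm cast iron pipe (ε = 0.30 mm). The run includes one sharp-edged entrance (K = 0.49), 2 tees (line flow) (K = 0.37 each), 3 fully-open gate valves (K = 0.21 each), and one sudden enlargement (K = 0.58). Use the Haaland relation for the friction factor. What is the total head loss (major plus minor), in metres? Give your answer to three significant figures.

H_L ≈ 30.2 m

V = 4Q/(πD²) = 3.169 m/s; V²/2g = 0.5120 m
Re = 2.14×10^6, ε/D = 8.67×10^-4 → f = 0.01915 (Haaland)
Major: h_f = f(L/D)·V²/2g = 0.01915·2948·0.5120 = 28.90 m
Minor: ΣK = 2.44; h_m = ΣK·V²/2g = 1.249 m
Total H_L = 28.90 + 1.249 = 30.15 m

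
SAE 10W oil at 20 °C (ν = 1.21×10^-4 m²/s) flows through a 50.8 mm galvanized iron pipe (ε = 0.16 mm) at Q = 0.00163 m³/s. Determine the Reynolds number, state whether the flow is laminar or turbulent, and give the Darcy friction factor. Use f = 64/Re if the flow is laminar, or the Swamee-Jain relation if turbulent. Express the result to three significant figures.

V = 4Q/(πD²) = 0.8042 m/s
Re = VD/ν = 0.8042·0.0508/1.21×10^-4 = 338
Re < 2300 → laminar → f = 64/Re = 0.1896

Re ≈ 338; laminar; f = 64/Re ≈ 0.190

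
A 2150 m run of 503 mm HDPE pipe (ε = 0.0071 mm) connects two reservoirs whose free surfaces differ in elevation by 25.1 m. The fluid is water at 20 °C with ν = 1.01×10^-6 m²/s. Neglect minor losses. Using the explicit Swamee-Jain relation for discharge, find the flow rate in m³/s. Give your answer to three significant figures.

Swamee-Jain (Type II): Q = -0.965·√(gD⁵h_f/L)·ln[ε/(3.7D) + √(3.17ν²L/(gD³h_f))]
√(gD⁵h_f/L) = √(9.81·0.503⁵·25.1/2150) = 0.06073
ε/(3.7D) = 3.81×10^-6; √(3.17ν²L/(gD³h_f)) = 1.49×10^-5
Q = -0.965·0.06073·ln(1.871×10^-5) = 0.6379 m³/s
Check: V = 3.21 m/s, Re = 1.60×10^6, f = 0.01119, h_f = 25.1 m ≈ 25.1 m ✓

Q ≈ 0.638 m³/s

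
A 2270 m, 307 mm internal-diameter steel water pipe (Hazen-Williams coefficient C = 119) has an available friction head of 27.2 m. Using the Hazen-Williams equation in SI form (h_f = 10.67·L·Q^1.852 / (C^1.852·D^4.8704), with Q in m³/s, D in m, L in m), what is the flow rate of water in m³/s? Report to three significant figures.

Rearranging: Q = [h_f·C^1.852·D^4.8704 / (10.67·L)]^(1/1.852)
Q = [27.2·119^1.852·0.307^4.8704 / (10.67·2270)]^0.540 = 0.1362 m³/s

Q ≈ 0.136 m³/s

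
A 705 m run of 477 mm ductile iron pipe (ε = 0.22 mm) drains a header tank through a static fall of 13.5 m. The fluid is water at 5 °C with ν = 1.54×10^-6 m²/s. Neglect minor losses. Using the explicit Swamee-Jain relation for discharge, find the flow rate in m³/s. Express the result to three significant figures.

Q ≈ 0.581 m³/s

Swamee-Jain (Type II): Q = -0.965·√(gD⁵h_f/L)·ln[ε/(3.7D) + √(3.17ν²L/(gD³h_f))]
√(gD⁵h_f/L) = √(9.81·0.477⁵·13.5/705) = 0.06811
ε/(3.7D) = 1.25×10^-4; √(3.17ν²L/(gD³h_f)) = 1.92×10^-5
Q = -0.965·0.06811·ln(1.439×10^-4) = 0.5814 m³/s
Check: V = 3.25 m/s, Re = 1.01×10^6, f = 0.01703, h_f = 13.6 m ≈ 13.5 m ✓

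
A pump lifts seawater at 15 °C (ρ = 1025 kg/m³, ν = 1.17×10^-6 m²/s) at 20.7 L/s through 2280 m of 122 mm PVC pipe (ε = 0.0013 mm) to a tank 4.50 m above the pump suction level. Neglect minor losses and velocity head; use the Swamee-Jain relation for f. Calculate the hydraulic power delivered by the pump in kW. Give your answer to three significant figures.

P_hyd ≈ 10.8 kW

V = 4Q/(πD²) = 1.771 m/s; Re = 1.85×10^5; ε/D = 1.07×10^-5; f = 0.01587
h_f = f(L/D)V²/2g = 47.40 m
Total head H = z + h_f = 4.50 + 47.40 = 51.90 m
P_hyd = ρgQH = 1025·9.81·0.0207·51.90 = 10.80 kW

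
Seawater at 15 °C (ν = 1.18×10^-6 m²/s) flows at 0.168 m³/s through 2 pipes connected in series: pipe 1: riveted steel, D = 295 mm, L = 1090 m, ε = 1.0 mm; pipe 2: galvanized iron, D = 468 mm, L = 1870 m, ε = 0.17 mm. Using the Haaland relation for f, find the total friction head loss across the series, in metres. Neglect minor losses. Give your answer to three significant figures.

H ≈ 34.4 m

Pipe 1: V = 2.458 m/s, Re = 6.14×10^5, ε/D = 0.00339, f = 0.02732, h_1 = f(L/D)V²/2g = 31.09 m
Pipe 2: V = 0.9766 m/s, Re = 3.87×10^5, ε/D = 3.63×10^-4, f = 0.01691, h_2 = f(L/D)V²/2g = 3.284 m
Series → Q common, losses add: H = Σh = 34.37 m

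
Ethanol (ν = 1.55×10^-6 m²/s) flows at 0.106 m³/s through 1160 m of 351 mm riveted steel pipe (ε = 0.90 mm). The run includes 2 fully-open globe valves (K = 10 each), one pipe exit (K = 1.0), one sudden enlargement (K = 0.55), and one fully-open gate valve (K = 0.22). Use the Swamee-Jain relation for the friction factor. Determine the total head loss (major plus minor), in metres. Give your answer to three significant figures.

H_L ≈ 6.55 m

V = 4Q/(πD²) = 1.095 m/s; V²/2g = 0.06117 m
Re = 2.48×10^5, ε/D = 0.00256 → f = 0.02582 (Swamee-Jain)
Major: h_f = f(L/D)·V²/2g = 0.02582·3305·0.06117 = 5.219 m
Minor: ΣK = 21.8; h_m = ΣK·V²/2g = 1.332 m
Total H_L = 5.219 + 1.332 = 6.551 m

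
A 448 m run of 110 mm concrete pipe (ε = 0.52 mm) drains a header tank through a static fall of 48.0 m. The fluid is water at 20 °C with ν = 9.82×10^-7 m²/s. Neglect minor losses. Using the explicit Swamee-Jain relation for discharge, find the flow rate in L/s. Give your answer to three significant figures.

Swamee-Jain (Type II): Q = -0.965·√(gD⁵h_f/L)·ln[ε/(3.7D) + √(3.17ν²L/(gD³h_f))]
√(gD⁵h_f/L) = √(9.81·0.110⁵·48.0/448) = 0.004114
ε/(3.7D) = 0.00128; √(3.17ν²L/(gD³h_f)) = 4.67×10^-5
Q = -0.965·0.004114·ln(0.001324) = 0.02631 m³/s
Check: V = 2.77 m/s, Re = 3.10×10^5, f = 0.03031, h_f = 48.2 m ≈ 48.0 m ✓

Q ≈ 26.3 L/s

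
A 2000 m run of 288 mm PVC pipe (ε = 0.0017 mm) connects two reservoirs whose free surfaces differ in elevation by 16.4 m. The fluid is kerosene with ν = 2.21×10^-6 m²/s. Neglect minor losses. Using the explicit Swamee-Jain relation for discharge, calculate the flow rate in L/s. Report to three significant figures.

Q ≈ 113 L/s

Swamee-Jain (Type II): Q = -0.965·√(gD⁵h_f/L)·ln[ε/(3.7D) + √(3.17ν²L/(gD³h_f))]
√(gD⁵h_f/L) = √(9.81·0.288⁵·16.4/2000) = 0.01262
ε/(3.7D) = 1.60×10^-6; √(3.17ν²L/(gD³h_f)) = 8.98×10^-5
Q = -0.965·0.01262·ln(9.136×10^-5) = 0.1133 m³/s
Check: V = 1.74 m/s, Re = 2.27×10^5, f = 0.01522, h_f = 16.3 m ≈ 16.4 m ✓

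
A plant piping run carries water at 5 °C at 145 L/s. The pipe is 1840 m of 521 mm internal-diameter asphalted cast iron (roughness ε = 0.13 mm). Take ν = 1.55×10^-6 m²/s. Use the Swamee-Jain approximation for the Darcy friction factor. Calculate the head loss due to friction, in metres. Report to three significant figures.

V = 4Q/(πD²) = 4·0.145/(π·0.521²) = 0.6801 m/s
Re = VD/ν = 0.6801·0.521/1.55×10^-6 = 2.29×10^5 → turbulent
ε/D = 0.13/521 = 2.50×10^-4
Swamee-Jain: f = 0.01719
h_f = f(L/D)V²/(2g) = 0.01719·(1840/0.521)·0.6801²/(2·9.81) = 1.432 m

h_f ≈ 1.43 m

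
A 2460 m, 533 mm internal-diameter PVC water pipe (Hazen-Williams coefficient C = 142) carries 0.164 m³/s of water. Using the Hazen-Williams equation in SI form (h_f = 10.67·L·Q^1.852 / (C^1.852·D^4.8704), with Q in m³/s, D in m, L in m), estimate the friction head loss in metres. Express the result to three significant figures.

h_f ≈ 2.04 m

h_f = 10.67·2460·0.164^1.852 / (142^1.852·0.533^4.8704) = 2.041 m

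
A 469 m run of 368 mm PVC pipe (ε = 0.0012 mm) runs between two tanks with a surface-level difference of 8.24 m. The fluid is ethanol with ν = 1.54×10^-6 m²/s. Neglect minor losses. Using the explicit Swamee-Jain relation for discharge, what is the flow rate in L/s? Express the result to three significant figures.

Swamee-Jain (Type II): Q = -0.965·√(gD⁵h_f/L)·ln[ε/(3.7D) + √(3.17ν²L/(gD³h_f))]
√(gD⁵h_f/L) = √(9.81·0.368⁵·8.24/469) = 0.03411
ε/(3.7D) = 8.81×10^-7; √(3.17ν²L/(gD³h_f)) = 2.96×10^-5
Q = -0.965·0.03411·ln(3.047×10^-5) = 0.3423 m³/s
Check: V = 3.22 m/s, Re = 7.69×10^5, f = 0.01221, h_f = 8.21 m ≈ 8.24 m ✓

Q ≈ 342 L/s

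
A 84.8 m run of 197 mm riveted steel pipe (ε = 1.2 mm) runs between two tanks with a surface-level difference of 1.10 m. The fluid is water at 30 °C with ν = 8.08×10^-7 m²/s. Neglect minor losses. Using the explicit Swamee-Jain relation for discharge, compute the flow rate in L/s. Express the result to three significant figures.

Q ≈ 37.8 L/s

Swamee-Jain (Type II): Q = -0.965·√(gD⁵h_f/L)·ln[ε/(3.7D) + √(3.17ν²L/(gD³h_f))]
√(gD⁵h_f/L) = √(9.81·0.197⁵·1.10/84.8) = 0.006145
ε/(3.7D) = 0.00165; √(3.17ν²L/(gD³h_f)) = 4.61×10^-5
Q = -0.965·0.006145·ln(0.001692) = 0.03784 m³/s
Check: V = 1.24 m/s, Re = 3.03×10^5, f = 0.03267, h_f = 1.10 m ≈ 1.10 m ✓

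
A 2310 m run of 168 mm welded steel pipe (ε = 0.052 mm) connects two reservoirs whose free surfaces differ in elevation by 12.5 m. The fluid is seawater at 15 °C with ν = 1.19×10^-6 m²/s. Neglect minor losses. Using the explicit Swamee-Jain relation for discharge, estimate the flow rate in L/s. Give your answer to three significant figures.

Q ≈ 21.7 L/s

Swamee-Jain (Type II): Q = -0.965·√(gD⁵h_f/L)·ln[ε/(3.7D) + √(3.17ν²L/(gD³h_f))]
√(gD⁵h_f/L) = √(9.81·0.168⁵·12.5/2310) = 0.002665
ε/(3.7D) = 8.37×10^-5; √(3.17ν²L/(gD³h_f)) = 1.34×10^-4
Q = -0.965·0.002665·ln(2.172×10^-4) = 0.02169 m³/s
Check: V = 0.979 m/s, Re = 1.38×10^5, f = 0.01867, h_f = 12.5 m ≈ 12.5 m ✓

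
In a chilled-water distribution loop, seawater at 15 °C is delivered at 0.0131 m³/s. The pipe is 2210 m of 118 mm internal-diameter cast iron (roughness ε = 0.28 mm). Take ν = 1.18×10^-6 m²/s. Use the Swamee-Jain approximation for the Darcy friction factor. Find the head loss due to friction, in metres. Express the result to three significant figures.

V = 4Q/(πD²) = 4·0.0131/(π·0.118²) = 1.198 m/s
Re = VD/ν = 1.198·0.118/1.18×10^-6 = 1.20×10^5 → turbulent
ε/D = 0.28/118 = 0.00237
Swamee-Jain: f = 0.02603
h_f = f(L/D)V²/(2g) = 0.02603·(2210/0.118)·1.198²/(2·9.81) = 35.65 m

h_f ≈ 35.6 m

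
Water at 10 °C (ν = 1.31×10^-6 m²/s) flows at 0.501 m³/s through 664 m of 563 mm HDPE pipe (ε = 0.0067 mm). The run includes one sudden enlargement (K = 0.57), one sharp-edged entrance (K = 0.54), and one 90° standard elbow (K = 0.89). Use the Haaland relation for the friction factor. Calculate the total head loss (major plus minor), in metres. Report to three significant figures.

H_L ≈ 3.35 m

V = 4Q/(πD²) = 2.012 m/s; V²/2g = 0.2064 m
Re = 8.65×10^5, ε/D = 1.19×10^-5 → f = 0.01207 (Haaland)
Major: h_f = f(L/D)·V²/2g = 0.01207·1179·0.2064 = 2.939 m
Minor: ΣK = 2.00; h_m = ΣK·V²/2g = 0.4129 m
Total H_L = 2.939 + 0.4129 = 3.352 m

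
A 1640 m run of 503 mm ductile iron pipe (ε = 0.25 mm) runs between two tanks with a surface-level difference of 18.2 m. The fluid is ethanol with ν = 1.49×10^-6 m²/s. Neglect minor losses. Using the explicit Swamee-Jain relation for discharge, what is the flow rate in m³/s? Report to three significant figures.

Swamee-Jain (Type II): Q = -0.965·√(gD⁵h_f/L)·ln[ε/(3.7D) + √(3.17ν²L/(gD³h_f))]
√(gD⁵h_f/L) = √(9.81·0.503⁵·18.2/1640) = 0.05921
ε/(3.7D) = 1.34×10^-4; √(3.17ν²L/(gD³h_f)) = 2.25×10^-5
Q = -0.965·0.05921·ln(1.569×10^-4) = 0.5005 m³/s
Check: V = 2.52 m/s, Re = 8.50×10^5, f = 0.01737, h_f = 18.3 m ≈ 18.2 m ✓

Q ≈ 0.501 m³/s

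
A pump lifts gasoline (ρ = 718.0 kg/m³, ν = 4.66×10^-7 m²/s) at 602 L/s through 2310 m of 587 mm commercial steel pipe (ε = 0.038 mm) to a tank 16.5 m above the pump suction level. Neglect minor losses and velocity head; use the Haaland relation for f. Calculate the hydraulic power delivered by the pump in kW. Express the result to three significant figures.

V = 4Q/(πD²) = 2.224 m/s; Re = 2.80×10^6; ε/D = 6.47×10^-5; f = 0.01181
h_f = f(L/D)V²/2g = 11.72 m
Total head H = z + h_f = 16.5 + 11.72 = 28.22 m
P_hyd = ρgQH = 718.0·9.81·0.602·28.22 = 119.6 kW

P_hyd ≈ 120 kW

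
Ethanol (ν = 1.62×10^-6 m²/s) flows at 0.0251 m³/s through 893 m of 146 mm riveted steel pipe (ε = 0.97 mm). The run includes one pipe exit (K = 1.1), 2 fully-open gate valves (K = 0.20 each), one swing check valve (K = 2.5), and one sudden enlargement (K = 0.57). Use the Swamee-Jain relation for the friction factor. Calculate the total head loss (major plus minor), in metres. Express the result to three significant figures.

V = 4Q/(πD²) = 1.499 m/s; V²/2g = 0.1146 m
Re = 1.35×10^5, ε/D = 0.00664 → f = 0.03395 (Swamee-Jain)
Major: h_f = f(L/D)·V²/2g = 0.03395·6116·0.1146 = 23.79 m
Minor: ΣK = 4.57; h_m = ΣK·V²/2g = 0.5236 m
Total H_L = 23.79 + 0.5236 = 24.32 m

H_L ≈ 24.3 m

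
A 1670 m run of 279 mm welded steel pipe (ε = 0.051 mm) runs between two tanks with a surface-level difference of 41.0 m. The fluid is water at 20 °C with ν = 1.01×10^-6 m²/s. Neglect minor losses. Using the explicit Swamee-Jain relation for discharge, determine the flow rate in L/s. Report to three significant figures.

Q ≈ 185 L/s

Swamee-Jain (Type II): Q = -0.965·√(gD⁵h_f/L)·ln[ε/(3.7D) + √(3.17ν²L/(gD³h_f))]
√(gD⁵h_f/L) = √(9.81·0.279⁵·41.0/1670) = 0.02018
ε/(3.7D) = 4.94×10^-5; √(3.17ν²L/(gD³h_f)) = 2.49×10^-5
Q = -0.965·0.02018·ln(7.427×10^-5) = 0.1851 m³/s
Check: V = 3.03 m/s, Re = 8.37×10^5, f = 0.01474, h_f = 41.2 m ≈ 41.0 m ✓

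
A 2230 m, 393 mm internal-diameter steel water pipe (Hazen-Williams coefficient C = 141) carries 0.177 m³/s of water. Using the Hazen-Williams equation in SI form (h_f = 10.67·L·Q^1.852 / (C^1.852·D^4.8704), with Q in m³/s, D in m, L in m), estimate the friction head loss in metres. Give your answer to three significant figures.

h_f ≈ 9.52 m

h_f = 10.67·2230·0.177^1.852 / (141^1.852·0.393^4.8704) = 9.524 m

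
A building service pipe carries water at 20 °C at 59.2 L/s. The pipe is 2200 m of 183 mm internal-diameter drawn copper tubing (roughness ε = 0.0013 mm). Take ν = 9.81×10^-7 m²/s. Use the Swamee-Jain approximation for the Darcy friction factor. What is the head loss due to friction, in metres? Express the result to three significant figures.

V = 4Q/(πD²) = 4·0.0592/(π·0.183²) = 2.251 m/s
Re = VD/ν = 2.251·0.183/9.81×10^-7 = 4.20×10^5 → turbulent
ε/D = 0.0013/183 = 7.10×10^-6
Swamee-Jain: f = 0.01361
h_f = f(L/D)V²/(2g) = 0.01361·(2200/0.183)·2.251²/(2·9.81) = 42.25 m

h_f ≈ 42.3 m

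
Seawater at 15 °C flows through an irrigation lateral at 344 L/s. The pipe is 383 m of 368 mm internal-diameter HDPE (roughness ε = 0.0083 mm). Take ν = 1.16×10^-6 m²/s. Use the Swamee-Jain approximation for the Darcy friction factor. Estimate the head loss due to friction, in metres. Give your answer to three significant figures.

V = 4Q/(πD²) = 4·0.344/(π·0.368²) = 3.234 m/s
Re = VD/ν = 3.234·0.368/1.16×10^-6 = 1.03×10^6 → turbulent
ε/D = 0.0083/368 = 2.26×10^-5
Swamee-Jain: f = 0.01210
h_f = f(L/D)V²/(2g) = 0.01210·(383/0.368)·3.234²/(2·9.81) = 6.712 m

h_f ≈ 6.71 m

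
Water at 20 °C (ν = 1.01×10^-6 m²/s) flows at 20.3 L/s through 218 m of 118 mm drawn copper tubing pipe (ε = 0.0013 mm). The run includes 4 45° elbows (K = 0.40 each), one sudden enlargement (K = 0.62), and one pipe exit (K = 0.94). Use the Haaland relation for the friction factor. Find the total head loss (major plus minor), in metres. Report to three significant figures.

V = 4Q/(πD²) = 1.856 m/s; V²/2g = 0.1756 m
Re = 2.17×10^5, ε/D = 1.10×10^-5 → f = 0.01533 (Haaland)
Major: h_f = f(L/D)·V²/2g = 0.01533·1847·0.1756 = 4.973 m
Minor: ΣK = 3.16; h_m = ΣK·V²/2g = 0.5550 m
Total H_L = 4.973 + 0.5550 = 5.528 m

H_L ≈ 5.53 m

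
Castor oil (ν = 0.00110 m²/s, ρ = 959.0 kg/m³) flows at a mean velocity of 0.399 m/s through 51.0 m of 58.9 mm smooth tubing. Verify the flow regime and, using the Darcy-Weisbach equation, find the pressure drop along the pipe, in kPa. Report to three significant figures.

Re = VD/ν = 0.399·0.05890/0.00110 = 21.4 → laminar (Re < 2300)
f = 64/Re = 2.996
h_f = f(L/D)V²/(2g) = 2.996·(51.0/0.05890)·0.399²/(2·9.81) = 21.05 m
Δp = ρg·h_f = 959.0·9.81·21.05 = 198.0 kPa

Δp ≈ 198 kPa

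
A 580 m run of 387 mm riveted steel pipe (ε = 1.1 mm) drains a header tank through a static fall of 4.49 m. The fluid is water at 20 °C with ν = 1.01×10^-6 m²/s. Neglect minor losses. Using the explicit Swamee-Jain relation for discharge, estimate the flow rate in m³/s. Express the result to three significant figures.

Q ≈ 0.177 m³/s

Swamee-Jain (Type II): Q = -0.965·√(gD⁵h_f/L)·ln[ε/(3.7D) + √(3.17ν²L/(gD³h_f))]
√(gD⁵h_f/L) = √(9.81·0.387⁵·4.49/580) = 0.02568
ε/(3.7D) = 7.68×10^-4; √(3.17ν²L/(gD³h_f)) = 2.71×10^-5
Q = -0.965·0.02568·ln(7.953×10^-4) = 0.1768 m³/s
Check: V = 1.50 m/s, Re = 5.76×10^5, f = 0.02612, h_f = 4.51 m ≈ 4.49 m ✓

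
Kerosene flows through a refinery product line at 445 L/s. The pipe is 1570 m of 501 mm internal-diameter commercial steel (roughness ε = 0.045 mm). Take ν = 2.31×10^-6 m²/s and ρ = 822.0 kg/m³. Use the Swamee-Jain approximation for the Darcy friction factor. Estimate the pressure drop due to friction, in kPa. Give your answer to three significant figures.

Δp ≈ 94.4 kPa

V = 4Q/(πD²) = 4·0.445/(π·0.501²) = 2.257 m/s
Re = VD/ν = 2.257·0.501/2.31×10^-6 = 4.90×10^5 → turbulent
ε/D = 0.045/501 = 8.98×10^-5
Swamee-Jain: f = 0.01438
h_f = f(L/D)V²/(2g) = 0.01438·(1570/0.501)·2.257²/(2·9.81) = 11.71 m
Δp = ρg·h_f = 822.0·9.81·11.71 = 94.39 kPa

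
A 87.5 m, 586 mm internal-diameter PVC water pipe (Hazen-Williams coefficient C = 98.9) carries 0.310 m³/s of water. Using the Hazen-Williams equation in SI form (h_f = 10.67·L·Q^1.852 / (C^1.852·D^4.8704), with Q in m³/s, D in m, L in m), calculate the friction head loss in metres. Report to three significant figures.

h_f ≈ 0.291 m

h_f = 10.67·87.5·0.310^1.852 / (98.9^1.852·0.586^4.8704) = 0.2907 m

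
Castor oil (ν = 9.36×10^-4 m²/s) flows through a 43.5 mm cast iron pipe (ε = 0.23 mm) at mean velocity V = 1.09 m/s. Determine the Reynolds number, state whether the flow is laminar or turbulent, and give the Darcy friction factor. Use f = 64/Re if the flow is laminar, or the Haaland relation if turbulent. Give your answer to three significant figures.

Re = VD/ν = 1.090·0.0435/9.36×10^-4 = 50.7
Re < 2300 → laminar → f = 64/Re = 1.263

Re ≈ 50.7; laminar; f = 64/Re ≈ 1.26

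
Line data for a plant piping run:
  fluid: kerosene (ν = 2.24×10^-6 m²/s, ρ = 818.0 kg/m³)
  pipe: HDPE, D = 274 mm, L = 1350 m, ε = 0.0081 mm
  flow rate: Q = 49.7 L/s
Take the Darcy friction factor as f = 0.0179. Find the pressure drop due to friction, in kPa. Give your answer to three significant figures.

V = 4Q/(πD²) = 4·0.0497/(π·0.274²) = 0.8429 m/s
h_f = f(L/D)V²/(2g) = 0.01790·(1350/0.274)·0.8429²/(2·9.81) = 3.194 m
Δp = ρg·h_f = 818.0·9.81·3.194 = 25.63 kPa

Δp ≈ 25.6 kPa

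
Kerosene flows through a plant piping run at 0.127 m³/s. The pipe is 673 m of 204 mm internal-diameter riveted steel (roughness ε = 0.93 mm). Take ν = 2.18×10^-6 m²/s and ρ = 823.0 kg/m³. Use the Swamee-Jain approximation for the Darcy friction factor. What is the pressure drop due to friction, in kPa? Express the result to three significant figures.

V = 4Q/(πD²) = 4·0.127/(π·0.204²) = 3.886 m/s
Re = VD/ν = 3.886·0.204/2.18×10^-6 = 3.64×10^5 → turbulent
ε/D = 0.93/204 = 0.00456
Swamee-Jain: f = 0.02994
h_f = f(L/D)V²/(2g) = 0.02994·(673/0.204)·3.886²/(2·9.81) = 76.00 m
Δp = ρg·h_f = 823.0·9.81·76.00 = 613.6 kPa

Δp ≈ 614 kPa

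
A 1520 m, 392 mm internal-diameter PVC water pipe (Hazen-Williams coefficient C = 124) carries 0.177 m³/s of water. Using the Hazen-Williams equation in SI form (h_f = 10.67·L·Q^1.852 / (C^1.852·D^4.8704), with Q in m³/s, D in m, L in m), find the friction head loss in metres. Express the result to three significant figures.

h_f = 10.67·1520·0.177^1.852 / (124^1.852·0.392^4.8704) = 8.339 m

h_f ≈ 8.34 m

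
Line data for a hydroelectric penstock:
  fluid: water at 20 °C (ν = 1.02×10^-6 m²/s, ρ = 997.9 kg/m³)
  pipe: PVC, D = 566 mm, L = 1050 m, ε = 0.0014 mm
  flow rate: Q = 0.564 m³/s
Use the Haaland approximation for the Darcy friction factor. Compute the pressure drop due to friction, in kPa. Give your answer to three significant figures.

Δp ≈ 52.2 kPa

V = 4Q/(πD²) = 4·0.564/(π·0.566²) = 2.242 m/s
Re = VD/ν = 2.242·0.566/1.02×10^-6 = 1.24×10^6 → turbulent
ε/D = 0.0014/566 = 2.47×10^-6
Haaland: f = 0.01122
h_f = f(L/D)V²/(2g) = 0.01122·(1050/0.566)·2.242²/(2·9.81) = 5.330 m
Δp = ρg·h_f = 997.9·9.81·5.330 = 52.18 kPa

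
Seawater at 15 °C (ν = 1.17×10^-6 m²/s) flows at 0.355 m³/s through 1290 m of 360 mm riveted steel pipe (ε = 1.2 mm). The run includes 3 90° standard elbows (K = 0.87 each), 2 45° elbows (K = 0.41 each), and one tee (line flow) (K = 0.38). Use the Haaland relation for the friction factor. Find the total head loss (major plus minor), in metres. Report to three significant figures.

H_L ≈ 62.6 m

V = 4Q/(πD²) = 3.488 m/s; V²/2g = 0.6200 m
Re = 1.07×10^6, ε/D = 0.00333 → f = 0.02712 (Haaland)
Major: h_f = f(L/D)·V²/2g = 0.02712·3583·0.6200 = 60.24 m
Minor: ΣK = 3.81; h_m = ΣK·V²/2g = 2.362 m
Total H_L = 60.24 + 2.362 = 62.61 m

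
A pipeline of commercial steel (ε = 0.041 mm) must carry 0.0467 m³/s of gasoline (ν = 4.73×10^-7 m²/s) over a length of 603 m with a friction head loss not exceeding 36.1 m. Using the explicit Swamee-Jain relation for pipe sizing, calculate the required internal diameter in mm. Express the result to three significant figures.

D ≈ 139 mm

Swamee-Jain (Type III): D = 0.66·[ε^1.25·(LQ²/(gh_f))^4.75 + ν·Q^9.4·(L/(gh_f))^5.2]^0.04
LQ²/(gh_f) = 0.003713; L/(gh_f) = 1.703
Term 1 = ε^1.25·(…)^4.75 = 9.38×10^-18; Term 2 = ν·Q^9.4·(…)^5.2 = 2.34×10^-18
D = 0.66·(9.38×10^-18 + 2.34×10^-18)^0.04 = 0.1388 m = 139 mm
Check: V = 3.09 m/s, Re = 9.06×10^5, f = 0.01579, h_f = 33.3 m ≈ 36.1 m ✓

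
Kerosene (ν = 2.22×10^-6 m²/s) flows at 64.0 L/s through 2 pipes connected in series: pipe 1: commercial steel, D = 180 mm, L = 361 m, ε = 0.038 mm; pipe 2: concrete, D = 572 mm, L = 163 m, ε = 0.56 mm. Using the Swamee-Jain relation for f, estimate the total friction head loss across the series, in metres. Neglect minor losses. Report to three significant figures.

H ≈ 11.1 m

Pipe 1: V = 2.515 m/s, Re = 2.04×10^5, ε/D = 2.11×10^-4, f = 0.01717, h_1 = f(L/D)V²/2g = 11.10 m
Pipe 2: V = 0.2491 m/s, Re = 6.42×10^4, ε/D = 9.79×10^-4, f = 0.02336, h_2 = f(L/D)V²/2g = 0.02104 m
Series → Q common, losses add: H = Σh = 11.12 m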